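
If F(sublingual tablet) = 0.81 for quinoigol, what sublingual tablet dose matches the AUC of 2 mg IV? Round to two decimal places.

D_sublingual = 2.47 mg

For equal systemic exposure: F × D_ev = D_iv
D_ev = D_iv / F = 2 / 0.81 = 2.46914 mg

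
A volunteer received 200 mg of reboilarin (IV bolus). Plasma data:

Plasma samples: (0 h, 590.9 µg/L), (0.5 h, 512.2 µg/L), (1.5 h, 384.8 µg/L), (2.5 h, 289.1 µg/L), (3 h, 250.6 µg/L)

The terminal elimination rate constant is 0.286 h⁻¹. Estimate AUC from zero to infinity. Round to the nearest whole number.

AUC = 2072 µg/L·h

Trapezoidal AUC_0→3:
  [0→0.5]: (590.9+512.2)/2 × 0.5 = 275.775
  [0.5→1.5]: (512.2+384.8)/2 × 1 = 448.5
  [1.5→2.5]: (384.8+289.1)/2 × 1 = 336.95
  [2.5→3]: (289.1+250.6)/2 × 0.5 = 134.925
  Sum = 1196.15 µg/L·h
Extrapolated tail: C_last / k_e = 250.6 / 0.286 = 876.224
AUC_0→∞ = 1196.15 + 876.224 = 2072.374 µg/L·h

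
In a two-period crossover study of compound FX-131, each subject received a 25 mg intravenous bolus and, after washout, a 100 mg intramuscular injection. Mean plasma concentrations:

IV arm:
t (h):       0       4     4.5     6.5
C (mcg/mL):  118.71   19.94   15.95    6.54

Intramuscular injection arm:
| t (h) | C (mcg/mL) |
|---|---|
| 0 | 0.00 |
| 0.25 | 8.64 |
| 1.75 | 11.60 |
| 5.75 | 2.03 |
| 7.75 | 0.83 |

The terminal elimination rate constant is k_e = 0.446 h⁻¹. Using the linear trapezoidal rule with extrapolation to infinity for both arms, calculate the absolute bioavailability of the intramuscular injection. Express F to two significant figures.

F = 0.037

Trapezoidal AUC_0→6.5 (IV):
  [0→4]: (118.71+19.94)/2 × 4 = 277.3
  [4→4.5]: (19.94+15.95)/2 × 0.5 = 8.9725
  [4.5→6.5]: (15.95+6.54)/2 × 2 = 22.49
  Sum = 308.7625 mcg/mL·h
IV tail: 6.54/0.446 = 14.664; AUC_iv,0→∞ = 308.7625 + 14.664 = 323.4265 mcg/mL·h
Trapezoidal AUC_0→7.75 (intramuscular injection):
  [0→0.25]: (0.00+8.64)/2 × 0.25 = 1.08
  [0.25→1.75]: (8.64+11.60)/2 × 1.5 = 15.18
  [1.75→5.75]: (11.60+2.03)/2 × 4 = 27.26
  [5.75→7.75]: (2.03+0.83)/2 × 2 = 2.86
  Sum = 46.38 mcg/mL·h
intramuscular injection tail: 0.83/0.446 = 1.861; AUC_ev,0→∞ = 46.38 + 1.861 = 48.241 mcg/mL·h
F = (AUC_ev/D_ev)/(AUC_iv/D_iv) = (48.241/100)/(323.4265/25) = 0.48241/12.93706 = 0.0373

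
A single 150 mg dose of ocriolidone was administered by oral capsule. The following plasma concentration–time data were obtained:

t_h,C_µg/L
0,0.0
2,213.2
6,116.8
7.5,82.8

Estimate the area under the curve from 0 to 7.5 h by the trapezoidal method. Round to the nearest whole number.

AUC = 1023 µg/L·h

Trapezoidal AUC_0→7.5:
  [0→2]: (0.0+213.2)/2 × 2 = 213.2
  [2→6]: (213.2+116.8)/2 × 4 = 660.0
  [6→7.5]: (116.8+82.8)/2 × 1.5 = 149.7
  Sum = 1022.9 µg/L·h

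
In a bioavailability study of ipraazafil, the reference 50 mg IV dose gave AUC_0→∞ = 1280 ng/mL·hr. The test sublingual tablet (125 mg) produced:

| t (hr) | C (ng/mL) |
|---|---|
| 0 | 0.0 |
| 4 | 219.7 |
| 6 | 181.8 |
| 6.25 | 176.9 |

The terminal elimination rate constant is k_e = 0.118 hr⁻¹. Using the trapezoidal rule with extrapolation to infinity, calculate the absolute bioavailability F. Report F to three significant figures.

F = 0.745

Trapezoidal AUC_0→6.25 (sublingual tablet):
  [0→4]: (0.0+219.7)/2 × 4 = 439.4
  [4→6]: (219.7+181.8)/2 × 2 = 401.5
  [6→6.25]: (181.8+176.9)/2 × 0.25 = 44.8375
  Sum = 885.7375 ng/mL·hr
Tail: C_last/k_e = 176.9/0.118 = 1499.153
AUC_0→∞ (sublingual tablet) = 885.7375 + 1499.153 = 2384.8905 ng/mL·hr
F = (AUC_ev/D_ev)/(AUC_iv/D_iv) = (2384.8905/125)/(1280/50) = 19.079124/25.6 = 0.7453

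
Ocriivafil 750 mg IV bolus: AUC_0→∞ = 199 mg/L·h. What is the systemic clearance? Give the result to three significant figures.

CL = 3.77 L/h

CL = Dose_iv / AUC_0→∞
   = 750 / 199 = 3.76884 L/h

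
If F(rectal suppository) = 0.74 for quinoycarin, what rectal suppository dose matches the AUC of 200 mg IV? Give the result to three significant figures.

D_rectal = 270 mg

For equal systemic exposure: F × D_ev = D_iv
D_ev = D_iv / F = 200 / 0.74 = 270.27 mg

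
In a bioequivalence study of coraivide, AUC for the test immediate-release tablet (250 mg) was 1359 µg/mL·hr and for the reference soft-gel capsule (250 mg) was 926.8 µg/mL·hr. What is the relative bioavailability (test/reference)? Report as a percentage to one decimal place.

F_rel = 146.6%

F_rel = (AUC_test/D_test) / (AUC_ref/D_ref)
      = (1359/250) / (926.8/250)
      = 5.436 / 3.7072 = 1.4663 = 146.63%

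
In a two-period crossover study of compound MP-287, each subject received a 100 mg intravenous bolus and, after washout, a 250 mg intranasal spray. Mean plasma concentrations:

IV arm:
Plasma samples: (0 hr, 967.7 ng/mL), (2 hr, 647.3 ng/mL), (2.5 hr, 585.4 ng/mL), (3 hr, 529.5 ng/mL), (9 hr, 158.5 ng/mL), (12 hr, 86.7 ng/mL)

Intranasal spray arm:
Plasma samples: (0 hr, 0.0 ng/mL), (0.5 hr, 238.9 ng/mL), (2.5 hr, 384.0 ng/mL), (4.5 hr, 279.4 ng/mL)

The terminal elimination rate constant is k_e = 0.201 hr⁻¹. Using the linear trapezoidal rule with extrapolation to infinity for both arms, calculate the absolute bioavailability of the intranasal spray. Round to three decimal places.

Trapezoidal AUC_0→12 (IV):
  [0→2]: (967.7+647.3)/2 × 2 = 1615.0
  [2→2.5]: (647.3+585.4)/2 × 0.5 = 308.175
  [2.5→3]: (585.4+529.5)/2 × 0.5 = 278.725
  [3→9]: (529.5+158.5)/2 × 6 = 2064.0
  [9→12]: (158.5+86.7)/2 × 3 = 367.8
  Sum = 4633.7 ng/mL·hr
IV tail: 86.7/0.201 = 431.343; AUC_iv,0→∞ = 4633.7 + 431.343 = 5065.043 ng/mL·hr
Trapezoidal AUC_0→4.5 (intranasal spray):
  [0→0.5]: (0.0+238.9)/2 × 0.5 = 59.725
  [0.5→2.5]: (238.9+384.0)/2 × 2 = 622.9
  [2.5→4.5]: (384.0+279.4)/2 × 2 = 663.4
  Sum = 1346.025 ng/mL·hr
intranasal spray tail: 279.4/0.201 = 1390.050; AUC_ev,0→∞ = 1346.025 + 1390.050 = 2736.075 ng/mL·hr
F = (AUC_ev/D_ev)/(AUC_iv/D_iv) = (2736.075/250)/(5065.043/100) = 10.9443/50.65043 = 0.2161

F = 0.216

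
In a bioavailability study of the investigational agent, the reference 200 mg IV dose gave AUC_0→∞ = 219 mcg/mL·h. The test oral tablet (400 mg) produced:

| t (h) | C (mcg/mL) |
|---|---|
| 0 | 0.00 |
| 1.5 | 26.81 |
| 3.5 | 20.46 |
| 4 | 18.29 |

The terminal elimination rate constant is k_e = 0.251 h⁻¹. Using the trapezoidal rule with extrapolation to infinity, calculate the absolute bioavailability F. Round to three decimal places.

Trapezoidal AUC_0→4 (oral tablet):
  [0→1.5]: (0.00+26.81)/2 × 1.5 = 20.1075
  [1.5→3.5]: (26.81+20.46)/2 × 2 = 47.27
  [3.5→4]: (20.46+18.29)/2 × 0.5 = 9.6875
  Sum = 77.065 mcg/mL·h
Tail: C_last/k_e = 18.29/0.251 = 72.869
AUC_0→∞ (oral tablet) = 77.065 + 72.869 = 149.934 mcg/mL·h
F = (AUC_ev/D_ev)/(AUC_iv/D_iv) = (149.934/400)/(219/200) = 0.374835/1.095 = 0.3423

F = 0.342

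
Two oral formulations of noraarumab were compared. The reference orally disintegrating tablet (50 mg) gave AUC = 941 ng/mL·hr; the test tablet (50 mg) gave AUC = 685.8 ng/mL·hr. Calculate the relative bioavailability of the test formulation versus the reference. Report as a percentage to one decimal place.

F_rel = (AUC_test/D_test) / (AUC_ref/D_ref)
      = (685.8/50) / (941/50)
      = 13.716 / 18.82 = 0.7288 = 72.88%

F_rel = 72.9%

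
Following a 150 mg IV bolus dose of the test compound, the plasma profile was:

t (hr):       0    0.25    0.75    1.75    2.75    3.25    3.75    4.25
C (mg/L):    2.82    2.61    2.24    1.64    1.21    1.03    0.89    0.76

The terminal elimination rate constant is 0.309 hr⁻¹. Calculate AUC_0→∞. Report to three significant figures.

Trapezoidal AUC_0→4.25:
  [0→0.25]: (2.82+2.61)/2 × 0.25 = 0.67875
  [0.25→0.75]: (2.61+2.24)/2 × 0.5 = 1.2125
  [0.75→1.75]: (2.24+1.64)/2 × 1 = 1.94
  [1.75→2.75]: (1.64+1.21)/2 × 1 = 1.425
  [2.75→3.25]: (1.21+1.03)/2 × 0.5 = 0.56
  [3.25→3.75]: (1.03+0.89)/2 × 0.5 = 0.48
  [3.75→4.25]: (0.89+0.76)/2 × 0.5 = 0.4125
  Sum = 6.70875 mg/L·hr
Extrapolated tail: C_last / k_e = 0.76 / 0.309 = 2.460
AUC_0→∞ = 6.70875 + 2.460 = 9.16875 mg/L·hr

AUC = 9.17 mg/L·hr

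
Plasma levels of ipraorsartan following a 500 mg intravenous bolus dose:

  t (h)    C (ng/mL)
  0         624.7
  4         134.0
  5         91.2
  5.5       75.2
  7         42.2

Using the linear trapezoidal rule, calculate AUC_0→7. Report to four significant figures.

AUC = 1760 ng/mL·h

Trapezoidal AUC_0→7:
  [0→4]: (624.7+134.0)/2 × 4 = 1517.4
  [4→5]: (134.0+91.2)/2 × 1 = 112.6
  [5→5.5]: (91.2+75.2)/2 × 0.5 = 41.6
  [5.5→7]: (75.2+42.2)/2 × 1.5 = 88.05
  Sum = 1759.65 ng/mL·h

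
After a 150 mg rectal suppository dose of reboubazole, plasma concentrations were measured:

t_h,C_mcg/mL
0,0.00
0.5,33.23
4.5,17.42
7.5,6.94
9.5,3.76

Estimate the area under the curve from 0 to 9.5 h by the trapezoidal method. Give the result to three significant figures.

AUC = 157 mcg/mL·h

Trapezoidal AUC_0→9.5:
  [0→0.5]: (0.00+33.23)/2 × 0.5 = 8.3075
  [0.5→4.5]: (33.23+17.42)/2 × 4 = 101.3
  [4.5→7.5]: (17.42+6.94)/2 × 3 = 36.54
  [7.5→9.5]: (6.94+3.76)/2 × 2 = 10.7
  Sum = 156.8475 mcg/mL·h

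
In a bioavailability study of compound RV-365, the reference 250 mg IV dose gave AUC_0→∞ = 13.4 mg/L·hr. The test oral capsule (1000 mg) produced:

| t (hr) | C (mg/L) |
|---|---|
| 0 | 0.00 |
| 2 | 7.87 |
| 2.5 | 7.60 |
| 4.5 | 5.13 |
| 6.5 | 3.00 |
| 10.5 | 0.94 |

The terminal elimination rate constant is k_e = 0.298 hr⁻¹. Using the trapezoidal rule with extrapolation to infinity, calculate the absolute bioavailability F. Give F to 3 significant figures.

Trapezoidal AUC_0→10.5 (oral capsule):
  [0→2]: (0.00+7.87)/2 × 2 = 7.87
  [2→2.5]: (7.87+7.60)/2 × 0.5 = 3.8675
  [2.5→4.5]: (7.60+5.13)/2 × 2 = 12.73
  [4.5→6.5]: (5.13+3.00)/2 × 2 = 8.13
  [6.5→10.5]: (3.00+0.94)/2 × 4 = 7.88
  Sum = 40.4775 mg/L·hr
Tail: C_last/k_e = 0.94/0.298 = 3.154
AUC_0→∞ (oral capsule) = 40.4775 + 3.154 = 43.6315 mg/L·hr
F = (AUC_ev/D_ev)/(AUC_iv/D_iv) = (43.6315/1000)/(13.4/250) = 0.0436315/0.0536 = 0.8140

F = 0.814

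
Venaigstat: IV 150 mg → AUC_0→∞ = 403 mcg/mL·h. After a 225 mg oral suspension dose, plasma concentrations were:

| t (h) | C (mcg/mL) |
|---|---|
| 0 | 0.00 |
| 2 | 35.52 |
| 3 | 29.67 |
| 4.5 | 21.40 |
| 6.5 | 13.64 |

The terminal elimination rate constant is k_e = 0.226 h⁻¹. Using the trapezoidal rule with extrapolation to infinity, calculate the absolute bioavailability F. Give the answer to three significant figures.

F = 0.334

Trapezoidal AUC_0→6.5 (oral suspension):
  [0→2]: (0.00+35.52)/2 × 2 = 35.52
  [2→3]: (35.52+29.67)/2 × 1 = 32.595
  [3→4.5]: (29.67+21.40)/2 × 1.5 = 38.3025
  [4.5→6.5]: (21.40+13.64)/2 × 2 = 35.04
  Sum = 141.4575 mcg/mL·h
Tail: C_last/k_e = 13.64/0.226 = 60.354
AUC_0→∞ (oral suspension) = 141.4575 + 60.354 = 201.8115 mcg/mL·h
F = (AUC_ev/D_ev)/(AUC_iv/D_iv) = (201.8115/225)/(403/150) = 0.89694/2.68667 = 0.3338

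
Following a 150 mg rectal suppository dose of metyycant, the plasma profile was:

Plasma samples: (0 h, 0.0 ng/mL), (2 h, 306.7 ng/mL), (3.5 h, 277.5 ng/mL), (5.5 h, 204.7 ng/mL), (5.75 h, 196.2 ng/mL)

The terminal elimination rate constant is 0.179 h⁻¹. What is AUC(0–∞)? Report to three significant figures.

Trapezoidal AUC_0→5.75:
  [0→2]: (0.0+306.7)/2 × 2 = 306.7
  [2→3.5]: (306.7+277.5)/2 × 1.5 = 438.15
  [3.5→5.5]: (277.5+204.7)/2 × 2 = 482.2
  [5.5→5.75]: (204.7+196.2)/2 × 0.25 = 50.1125
  Sum = 1277.1625 ng/mL·h
Extrapolated tail: C_last / k_e = 196.2 / 0.179 = 1096.089
AUC_0→∞ = 1277.1625 + 1096.089 = 2373.2515 ng/mL·h

AUC = 2370 ng/mL·h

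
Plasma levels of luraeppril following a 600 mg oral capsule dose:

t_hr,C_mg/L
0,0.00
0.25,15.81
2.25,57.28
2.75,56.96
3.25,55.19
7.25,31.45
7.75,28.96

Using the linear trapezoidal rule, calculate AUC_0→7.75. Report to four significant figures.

AUC = 320.0 mg/L·hr

Trapezoidal AUC_0→7.75:
  [0→0.25]: (0.00+15.81)/2 × 0.25 = 1.97625
  [0.25→2.25]: (15.81+57.28)/2 × 2 = 73.09
  [2.25→2.75]: (57.28+56.96)/2 × 0.5 = 28.56
  [2.75→3.25]: (56.96+55.19)/2 × 0.5 = 28.0375
  [3.25→7.25]: (55.19+31.45)/2 × 4 = 173.28
  [7.25→7.75]: (31.45+28.96)/2 × 0.5 = 15.1025
  Sum = 320.04625 mg/L·hr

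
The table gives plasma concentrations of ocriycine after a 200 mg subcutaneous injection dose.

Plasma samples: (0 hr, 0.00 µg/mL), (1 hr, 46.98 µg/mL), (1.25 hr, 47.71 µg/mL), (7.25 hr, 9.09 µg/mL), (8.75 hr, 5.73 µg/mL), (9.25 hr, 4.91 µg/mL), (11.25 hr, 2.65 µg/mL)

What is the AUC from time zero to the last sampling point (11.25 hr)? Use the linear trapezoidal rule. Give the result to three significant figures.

Trapezoidal AUC_0→11.25:
  [0→1]: (0.00+46.98)/2 × 1 = 23.49
  [1→1.25]: (46.98+47.71)/2 × 0.25 = 11.83625
  [1.25→7.25]: (47.71+9.09)/2 × 6 = 170.4
  [7.25→8.75]: (9.09+5.73)/2 × 1.5 = 11.115
  [8.75→9.25]: (5.73+4.91)/2 × 0.5 = 2.66
  [9.25→11.25]: (4.91+2.65)/2 × 2 = 7.56
  Sum = 227.06125 µg/mL·hr

AUC = 227 µg/mL·hr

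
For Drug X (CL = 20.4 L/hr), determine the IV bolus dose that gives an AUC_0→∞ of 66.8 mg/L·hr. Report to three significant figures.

Dose_iv = CL × AUC_0→∞
     = 20.4 × 66.8 = 1362.72 mg

Dose = 1360 mg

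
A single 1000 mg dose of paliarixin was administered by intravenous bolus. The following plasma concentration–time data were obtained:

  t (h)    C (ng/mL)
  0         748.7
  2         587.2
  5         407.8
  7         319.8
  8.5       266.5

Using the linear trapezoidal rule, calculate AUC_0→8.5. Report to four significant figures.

AUC = 3996 ng/mL·h

Trapezoidal AUC_0→8.5:
  [0→2]: (748.7+587.2)/2 × 2 = 1335.9
  [2→5]: (587.2+407.8)/2 × 3 = 1492.5
  [5→7]: (407.8+319.8)/2 × 2 = 727.6
  [7→8.5]: (319.8+266.5)/2 × 1.5 = 439.725
  Sum = 3995.725 ng/mL·h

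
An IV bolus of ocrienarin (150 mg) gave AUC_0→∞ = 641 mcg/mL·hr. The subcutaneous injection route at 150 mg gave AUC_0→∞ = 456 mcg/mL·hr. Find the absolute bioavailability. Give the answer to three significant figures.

F = (AUC_ev / D_ev) / (AUC_iv / D_iv)
  = (456/150) / (641/150)
  = 3.04 / 4.27333 = 0.7114

F = 0.711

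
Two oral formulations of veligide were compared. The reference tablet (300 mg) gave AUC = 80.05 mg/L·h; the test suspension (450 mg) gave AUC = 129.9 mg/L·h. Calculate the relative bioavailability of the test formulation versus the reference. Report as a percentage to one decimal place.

F_rel = (AUC_test/D_test) / (AUC_ref/D_ref)
      = (129.9/450) / (80.05/300)
      = 0.288667 / 0.266833 = 1.0818 = 108.18%

F_rel = 108.2%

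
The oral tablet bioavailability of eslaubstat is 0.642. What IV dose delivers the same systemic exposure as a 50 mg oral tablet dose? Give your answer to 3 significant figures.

Systemic exposure from an extravascular dose = F × D_ev, so the equivalent IV dose is F × D_ev.
D_iv = F × D_ev = 0.642 × 50 = 32.1 mg

D_iv = 32.1 mg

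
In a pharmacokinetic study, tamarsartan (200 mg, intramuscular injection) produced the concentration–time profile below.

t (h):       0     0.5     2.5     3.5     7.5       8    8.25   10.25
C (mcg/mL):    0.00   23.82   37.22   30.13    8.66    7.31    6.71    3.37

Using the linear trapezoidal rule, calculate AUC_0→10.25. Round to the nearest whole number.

Trapezoidal AUC_0→10.25:
  [0→0.5]: (0.00+23.82)/2 × 0.5 = 5.955
  [0.5→2.5]: (23.82+37.22)/2 × 2 = 61.04
  [2.5→3.5]: (37.22+30.13)/2 × 1 = 33.675
  [3.5→7.5]: (30.13+8.66)/2 × 4 = 77.58
  [7.5→8]: (8.66+7.31)/2 × 0.5 = 3.9925
  [8→8.25]: (7.31+6.71)/2 × 0.25 = 1.7525
  [8.25→10.25]: (6.71+3.37)/2 × 2 = 10.08
  Sum = 194.075 mcg/mL·h

AUC = 194 mcg/mL·h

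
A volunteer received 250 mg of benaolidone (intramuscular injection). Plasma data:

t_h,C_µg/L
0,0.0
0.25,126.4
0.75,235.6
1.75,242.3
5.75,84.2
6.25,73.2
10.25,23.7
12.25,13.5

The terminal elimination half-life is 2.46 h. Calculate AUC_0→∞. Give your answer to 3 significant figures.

Trapezoidal AUC_0→12.25:
  [0→0.25]: (0.0+126.4)/2 × 0.25 = 15.8
  [0.25→0.75]: (126.4+235.6)/2 × 0.5 = 90.5
  [0.75→1.75]: (235.6+242.3)/2 × 1 = 238.95
  [1.75→5.75]: (242.3+84.2)/2 × 4 = 653.0
  [5.75→6.25]: (84.2+73.2)/2 × 0.5 = 39.35
  [6.25→10.25]: (73.2+23.7)/2 × 4 = 193.8
  [10.25→12.25]: (23.7+13.5)/2 × 2 = 37.2
  Sum = 1268.6 µg/L·h
k_e = ln2 / t½ = 0.693147 / 2.46 = 0.2818 h^-1
Extrapolated tail: C_last / k_e = 13.5 / 0.2818 = 47.906
AUC_0→∞ = 1268.6 + 47.906 = 1316.506 µg/L·h

AUC = 1320 µg/L·h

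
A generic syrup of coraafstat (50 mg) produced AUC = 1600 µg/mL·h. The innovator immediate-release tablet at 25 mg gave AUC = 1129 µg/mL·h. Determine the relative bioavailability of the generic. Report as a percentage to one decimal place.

F_rel = (AUC_test/D_test) / (AUC_ref/D_ref)
      = (1600/50) / (1129/25)
      = 32 / 45.16 = 0.7086 = 70.86%

F_rel = 70.9%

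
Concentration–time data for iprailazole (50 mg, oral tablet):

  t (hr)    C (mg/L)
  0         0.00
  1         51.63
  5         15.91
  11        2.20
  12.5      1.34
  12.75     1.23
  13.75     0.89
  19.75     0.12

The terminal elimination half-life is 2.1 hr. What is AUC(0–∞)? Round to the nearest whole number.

Trapezoidal AUC_0→19.75:
  [0→1]: (0.00+51.63)/2 × 1 = 25.815
  [1→5]: (51.63+15.91)/2 × 4 = 135.08
  [5→11]: (15.91+2.20)/2 × 6 = 54.33
  [11→12.5]: (2.20+1.34)/2 × 1.5 = 2.655
  [12.5→12.75]: (1.34+1.23)/2 × 0.25 = 0.32125
  [12.75→13.75]: (1.23+0.89)/2 × 1 = 1.06
  [13.75→19.75]: (0.89+0.12)/2 × 6 = 3.03
  Sum = 222.29125 mg/L·hr
k_e = ln2 / t½ = 0.693147 / 2.1 = 0.3301 hr^-1
Extrapolated tail: C_last / k_e = 0.12 / 0.3301 = 0.364
AUC_0→∞ = 222.29125 + 0.364 = 222.65525 mg/L·hr

AUC = 223 mg/L·hr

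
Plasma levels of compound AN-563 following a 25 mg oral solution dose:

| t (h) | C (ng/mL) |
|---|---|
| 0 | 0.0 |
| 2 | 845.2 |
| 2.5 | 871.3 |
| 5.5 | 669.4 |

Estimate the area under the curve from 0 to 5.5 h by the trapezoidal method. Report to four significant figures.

AUC = 3585 ng/mL·h

Trapezoidal AUC_0→5.5:
  [0→2]: (0.0+845.2)/2 × 2 = 845.2
  [2→2.5]: (845.2+871.3)/2 × 0.5 = 429.125
  [2.5→5.5]: (871.3+669.4)/2 × 3 = 2311.05
  Sum = 3585.375 ng/mL·h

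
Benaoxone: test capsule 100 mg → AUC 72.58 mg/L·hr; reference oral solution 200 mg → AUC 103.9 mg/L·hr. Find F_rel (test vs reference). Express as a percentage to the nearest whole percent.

F_rel = 140%

F_rel = (AUC_test/D_test) / (AUC_ref/D_ref)
      = (72.58/100) / (103.9/200)
      = 0.7258 / 0.5195 = 1.3971 = 139.71%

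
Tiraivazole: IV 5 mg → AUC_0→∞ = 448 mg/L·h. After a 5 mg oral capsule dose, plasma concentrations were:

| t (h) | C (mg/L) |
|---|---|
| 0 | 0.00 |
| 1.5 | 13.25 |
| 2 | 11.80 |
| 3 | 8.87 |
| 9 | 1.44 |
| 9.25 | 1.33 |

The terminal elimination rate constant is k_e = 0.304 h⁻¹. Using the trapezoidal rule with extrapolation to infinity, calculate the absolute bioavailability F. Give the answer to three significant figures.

Trapezoidal AUC_0→9.25 (oral capsule):
  [0→1.5]: (0.00+13.25)/2 × 1.5 = 9.9375
  [1.5→2]: (13.25+11.80)/2 × 0.5 = 6.2625
  [2→3]: (11.80+8.87)/2 × 1 = 10.335
  [3→9]: (8.87+1.44)/2 × 6 = 30.93
  [9→9.25]: (1.44+1.33)/2 × 0.25 = 0.34625
  Sum = 57.81125 mg/L·h
Tail: C_last/k_e = 1.33/0.304 = 4.375
AUC_0→∞ (oral capsule) = 57.81125 + 4.375 = 62.18625 mg/L·h
F = (AUC_ev/D_ev)/(AUC_iv/D_iv) = (62.18625/5)/(448/5) = 12.43725/89.6 = 0.1388

F = 0.139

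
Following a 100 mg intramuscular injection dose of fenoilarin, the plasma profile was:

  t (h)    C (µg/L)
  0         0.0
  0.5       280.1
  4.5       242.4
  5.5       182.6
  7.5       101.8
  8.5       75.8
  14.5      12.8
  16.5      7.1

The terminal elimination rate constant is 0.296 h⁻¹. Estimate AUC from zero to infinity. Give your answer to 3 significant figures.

Trapezoidal AUC_0→16.5:
  [0→0.5]: (0.0+280.1)/2 × 0.5 = 70.025
  [0.5→4.5]: (280.1+242.4)/2 × 4 = 1045.0
  [4.5→5.5]: (242.4+182.6)/2 × 1 = 212.5
  [5.5→7.5]: (182.6+101.8)/2 × 2 = 284.4
  [7.5→8.5]: (101.8+75.8)/2 × 1 = 88.8
  [8.5→14.5]: (75.8+12.8)/2 × 6 = 265.8
  [14.5→16.5]: (12.8+7.1)/2 × 2 = 19.9
  Sum = 1986.425 µg/L·h
Extrapolated tail: C_last / k_e = 7.1 / 0.296 = 23.986
AUC_0→∞ = 1986.425 + 23.986 = 2010.411 µg/L·h

AUC = 2010 µg/L·h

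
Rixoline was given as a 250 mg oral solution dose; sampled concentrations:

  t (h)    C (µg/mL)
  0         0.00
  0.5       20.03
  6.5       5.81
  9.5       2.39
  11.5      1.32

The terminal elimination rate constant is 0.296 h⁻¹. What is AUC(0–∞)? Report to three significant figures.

Trapezoidal AUC_0→11.5:
  [0→0.5]: (0.00+20.03)/2 × 0.5 = 5.0075
  [0.5→6.5]: (20.03+5.81)/2 × 6 = 77.52
  [6.5→9.5]: (5.81+2.39)/2 × 3 = 12.3
  [9.5→11.5]: (2.39+1.32)/2 × 2 = 3.71
  Sum = 98.5375 µg/mL·h
Extrapolated tail: C_last / k_e = 1.32 / 0.296 = 4.459
AUC_0→∞ = 98.5375 + 4.459 = 102.9965 µg/mL·h

AUC = 103 µg/mL·h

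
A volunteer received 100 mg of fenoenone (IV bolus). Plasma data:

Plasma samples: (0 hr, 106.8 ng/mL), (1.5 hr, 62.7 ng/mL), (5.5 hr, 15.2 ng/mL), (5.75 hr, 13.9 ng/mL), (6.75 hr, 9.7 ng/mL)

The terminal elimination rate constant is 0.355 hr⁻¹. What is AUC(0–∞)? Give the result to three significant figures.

AUC = 326 ng/mL·hr

Trapezoidal AUC_0→6.75:
  [0→1.5]: (106.8+62.7)/2 × 1.5 = 127.125
  [1.5→5.5]: (62.7+15.2)/2 × 4 = 155.8
  [5.5→5.75]: (15.2+13.9)/2 × 0.25 = 3.6375
  [5.75→6.75]: (13.9+9.7)/2 × 1 = 11.8
  Sum = 298.3625 ng/mL·hr
Extrapolated tail: C_last / k_e = 9.7 / 0.355 = 27.324
AUC_0→∞ = 298.3625 + 27.324 = 325.6865 ng/mL·hr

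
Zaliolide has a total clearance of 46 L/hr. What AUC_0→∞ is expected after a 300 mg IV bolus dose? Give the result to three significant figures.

AUC_0→∞ = Dose_iv / CL
        = 300 / 46 = 6.52174 mg/L·hr

AUC = 6.52 mg/L·hr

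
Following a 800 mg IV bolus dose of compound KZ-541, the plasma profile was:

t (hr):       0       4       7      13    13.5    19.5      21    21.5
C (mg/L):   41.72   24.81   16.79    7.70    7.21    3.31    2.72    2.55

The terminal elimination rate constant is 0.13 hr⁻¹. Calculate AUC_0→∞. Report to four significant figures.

Trapezoidal AUC_0→21.5:
  [0→4]: (41.72+24.81)/2 × 4 = 133.06
  [4→7]: (24.81+16.79)/2 × 3 = 62.4
  [7→13]: (16.79+7.70)/2 × 6 = 73.47
  [13→13.5]: (7.70+7.21)/2 × 0.5 = 3.7275
  [13.5→19.5]: (7.21+3.31)/2 × 6 = 31.56
  [19.5→21]: (3.31+2.72)/2 × 1.5 = 4.5225
  [21→21.5]: (2.72+2.55)/2 × 0.5 = 1.3175
  Sum = 310.0575 mg/L·hr
Extrapolated tail: C_last / k_e = 2.55 / 0.13 = 19.615
AUC_0→∞ = 310.0575 + 19.615 = 329.6725 mg/L·hr

AUC = 329.7 mg/L·hr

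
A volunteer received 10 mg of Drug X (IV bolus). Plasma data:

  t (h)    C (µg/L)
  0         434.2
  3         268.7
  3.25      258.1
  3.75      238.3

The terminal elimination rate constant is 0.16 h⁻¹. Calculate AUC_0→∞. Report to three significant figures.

Trapezoidal AUC_0→3.75:
  [0→3]: (434.2+268.7)/2 × 3 = 1054.35
  [3→3.25]: (268.7+258.1)/2 × 0.25 = 65.85
  [3.25→3.75]: (258.1+238.3)/2 × 0.5 = 124.1
  Sum = 1244.3 µg/L·h
Extrapolated tail: C_last / k_e = 238.3 / 0.16 = 1489.375
AUC_0→∞ = 1244.3 + 1489.375 = 2733.675 µg/L·h

AUC = 2730 µg/L·h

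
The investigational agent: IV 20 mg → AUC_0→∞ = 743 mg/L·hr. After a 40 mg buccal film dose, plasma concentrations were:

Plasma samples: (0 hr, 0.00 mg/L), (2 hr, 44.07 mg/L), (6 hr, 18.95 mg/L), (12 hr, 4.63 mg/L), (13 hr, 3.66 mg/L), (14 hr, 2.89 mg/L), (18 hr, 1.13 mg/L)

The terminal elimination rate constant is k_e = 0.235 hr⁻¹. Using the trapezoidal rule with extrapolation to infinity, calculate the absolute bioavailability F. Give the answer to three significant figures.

Trapezoidal AUC_0→18 (buccal film):
  [0→2]: (0.00+44.07)/2 × 2 = 44.07
  [2→6]: (44.07+18.95)/2 × 4 = 126.04
  [6→12]: (18.95+4.63)/2 × 6 = 70.74
  [12→13]: (4.63+3.66)/2 × 1 = 4.145
  [13→14]: (3.66+2.89)/2 × 1 = 3.275
  [14→18]: (2.89+1.13)/2 × 4 = 8.04
  Sum = 256.31 mg/L·hr
Tail: C_last/k_e = 1.13/0.235 = 4.809
AUC_0→∞ (buccal film) = 256.31 + 4.809 = 261.119 mg/L·hr
F = (AUC_ev/D_ev)/(AUC_iv/D_iv) = (261.119/40)/(743/20) = 6.527975/37.15 = 0.1757

F = 0.176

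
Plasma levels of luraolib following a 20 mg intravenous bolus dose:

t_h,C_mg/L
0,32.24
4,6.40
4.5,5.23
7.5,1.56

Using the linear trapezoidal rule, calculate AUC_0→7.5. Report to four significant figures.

AUC = 90.37 mg/L·h

Trapezoidal AUC_0→7.5:
  [0→4]: (32.24+6.40)/2 × 4 = 77.28
  [4→4.5]: (6.40+5.23)/2 × 0.5 = 2.9075
  [4.5→7.5]: (5.23+1.56)/2 × 3 = 10.185
  Sum = 90.3725 mg/L·h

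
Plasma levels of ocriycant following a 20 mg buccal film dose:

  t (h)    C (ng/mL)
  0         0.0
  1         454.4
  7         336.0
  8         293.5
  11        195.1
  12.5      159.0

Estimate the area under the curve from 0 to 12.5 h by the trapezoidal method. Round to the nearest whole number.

Trapezoidal AUC_0→12.5:
  [0→1]: (0.0+454.4)/2 × 1 = 227.2
  [1→7]: (454.4+336.0)/2 × 6 = 2371.2
  [7→8]: (336.0+293.5)/2 × 1 = 314.75
  [8→11]: (293.5+195.1)/2 × 3 = 732.9
  [11→12.5]: (195.1+159.0)/2 × 1.5 = 265.575
  Sum = 3911.625 ng/mL·h

AUC = 3912 ng/mL·h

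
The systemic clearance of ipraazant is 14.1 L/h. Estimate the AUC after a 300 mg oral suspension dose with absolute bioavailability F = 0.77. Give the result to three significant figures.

AUC = 16.4 mg/L·h

AUC_0→∞ = F × Dose / CL
        = 0.77 × 300 / 14.1 = 16.383 mg/L·h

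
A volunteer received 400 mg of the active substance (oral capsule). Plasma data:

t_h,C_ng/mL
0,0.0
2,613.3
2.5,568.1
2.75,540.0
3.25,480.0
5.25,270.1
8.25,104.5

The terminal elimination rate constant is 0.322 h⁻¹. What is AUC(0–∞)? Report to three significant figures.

AUC = 2940 ng/mL·h

Trapezoidal AUC_0→8.25:
  [0→2]: (0.0+613.3)/2 × 2 = 613.3
  [2→2.5]: (613.3+568.1)/2 × 0.5 = 295.35
  [2.5→2.75]: (568.1+540.0)/2 × 0.25 = 138.5125
  [2.75→3.25]: (540.0+480.0)/2 × 0.5 = 255.0
  [3.25→5.25]: (480.0+270.1)/2 × 2 = 750.1
  [5.25→8.25]: (270.1+104.5)/2 × 3 = 561.9
  Sum = 2614.1625 ng/mL·h
Extrapolated tail: C_last / k_e = 104.5 / 0.322 = 324.534
AUC_0→∞ = 2614.1625 + 324.534 = 2938.6965 ng/mL·h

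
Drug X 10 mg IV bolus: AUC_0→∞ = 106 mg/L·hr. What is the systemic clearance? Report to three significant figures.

CL = 0.0943 L/hr

CL = Dose_iv / AUC_0→∞
   = 10 / 106 = 0.0943396 L/hr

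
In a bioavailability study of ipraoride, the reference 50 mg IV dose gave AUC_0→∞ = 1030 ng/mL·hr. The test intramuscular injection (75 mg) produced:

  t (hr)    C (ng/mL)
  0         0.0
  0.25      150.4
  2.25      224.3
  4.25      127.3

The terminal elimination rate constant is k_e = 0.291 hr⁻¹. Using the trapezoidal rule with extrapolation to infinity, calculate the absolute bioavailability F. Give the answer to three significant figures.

F = 0.765

Trapezoidal AUC_0→4.25 (intramuscular injection):
  [0→0.25]: (0.0+150.4)/2 × 0.25 = 18.8
  [0.25→2.25]: (150.4+224.3)/2 × 2 = 374.7
  [2.25→4.25]: (224.3+127.3)/2 × 2 = 351.6
  Sum = 745.1 ng/mL·hr
Tail: C_last/k_e = 127.3/0.291 = 437.457
AUC_0→∞ (intramuscular injection) = 745.1 + 437.457 = 1182.557 ng/mL·hr
F = (AUC_ev/D_ev)/(AUC_iv/D_iv) = (1182.557/75)/(1030/50) = 15.7674/20.6 = 0.7654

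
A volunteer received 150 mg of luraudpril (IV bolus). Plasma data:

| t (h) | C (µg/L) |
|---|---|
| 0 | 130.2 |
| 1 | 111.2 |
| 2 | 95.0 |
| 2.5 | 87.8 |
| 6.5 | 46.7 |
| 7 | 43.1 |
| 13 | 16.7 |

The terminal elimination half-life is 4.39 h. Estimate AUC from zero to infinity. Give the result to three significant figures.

Trapezoidal AUC_0→13:
  [0→1]: (130.2+111.2)/2 × 1 = 120.7
  [1→2]: (111.2+95.0)/2 × 1 = 103.1
  [2→2.5]: (95.0+87.8)/2 × 0.5 = 45.7
  [2.5→6.5]: (87.8+46.7)/2 × 4 = 269.0
  [6.5→7]: (46.7+43.1)/2 × 0.5 = 22.45
  [7→13]: (43.1+16.7)/2 × 6 = 179.4
  Sum = 740.35 µg/L·h
k_e = ln2 / t½ = 0.693147 / 4.39 = 0.1579 h^-1
Extrapolated tail: C_last / k_e = 16.7 / 0.1579 = 105.763
AUC_0→∞ = 740.35 + 105.763 = 846.113 µg/L·h

AUC = 846 µg/L·h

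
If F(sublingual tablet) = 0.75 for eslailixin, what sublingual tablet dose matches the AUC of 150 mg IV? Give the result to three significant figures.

D_sublingual = 200 mg

For equal systemic exposure: F × D_ev = D_iv
D_ev = D_iv / F = 150 / 0.75 = 200 mg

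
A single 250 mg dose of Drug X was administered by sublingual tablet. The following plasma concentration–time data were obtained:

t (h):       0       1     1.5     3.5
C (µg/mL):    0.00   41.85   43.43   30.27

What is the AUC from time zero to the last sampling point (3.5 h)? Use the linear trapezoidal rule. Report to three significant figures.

Trapezoidal AUC_0→3.5:
  [0→1]: (0.00+41.85)/2 × 1 = 20.925
  [1→1.5]: (41.85+43.43)/2 × 0.5 = 21.32
  [1.5→3.5]: (43.43+30.27)/2 × 2 = 73.7
  Sum = 115.945 µg/mL·h

AUC = 116 µg/mL·h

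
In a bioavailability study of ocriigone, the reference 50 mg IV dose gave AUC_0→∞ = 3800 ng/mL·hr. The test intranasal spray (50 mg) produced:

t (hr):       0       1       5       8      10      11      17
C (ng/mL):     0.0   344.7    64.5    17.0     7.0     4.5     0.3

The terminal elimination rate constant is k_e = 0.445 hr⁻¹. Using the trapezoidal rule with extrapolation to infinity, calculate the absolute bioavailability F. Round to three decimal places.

F = 0.305

Trapezoidal AUC_0→17 (intranasal spray):
  [0→1]: (0.0+344.7)/2 × 1 = 172.35
  [1→5]: (344.7+64.5)/2 × 4 = 818.4
  [5→8]: (64.5+17.0)/2 × 3 = 122.25
  [8→10]: (17.0+7.0)/2 × 2 = 24.0
  [10→11]: (7.0+4.5)/2 × 1 = 5.75
  [11→17]: (4.5+0.3)/2 × 6 = 14.4
  Sum = 1157.15 ng/mL·hr
Tail: C_last/k_e = 0.3/0.445 = 0.674
AUC_0→∞ (intranasal spray) = 1157.15 + 0.674 = 1157.824 ng/mL·hr
F = (AUC_ev/D_ev)/(AUC_iv/D_iv) = (1157.824/50)/(3800/50) = 23.15648/76 = 0.3047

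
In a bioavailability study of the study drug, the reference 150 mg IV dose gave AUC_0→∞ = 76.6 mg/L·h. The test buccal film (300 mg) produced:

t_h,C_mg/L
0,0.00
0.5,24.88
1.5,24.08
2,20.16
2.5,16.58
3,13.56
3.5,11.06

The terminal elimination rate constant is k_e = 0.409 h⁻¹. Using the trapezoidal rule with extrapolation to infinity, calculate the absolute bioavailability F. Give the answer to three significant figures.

Trapezoidal AUC_0→3.5 (buccal film):
  [0→0.5]: (0.00+24.88)/2 × 0.5 = 6.22
  [0.5→1.5]: (24.88+24.08)/2 × 1 = 24.48
  [1.5→2]: (24.08+20.16)/2 × 0.5 = 11.06
  [2→2.5]: (20.16+16.58)/2 × 0.5 = 9.185
  [2.5→3]: (16.58+13.56)/2 × 0.5 = 7.535
  [3→3.5]: (13.56+11.06)/2 × 0.5 = 6.155
  Sum = 64.635 mg/L·h
Tail: C_last/k_e = 11.06/0.409 = 27.042
AUC_0→∞ (buccal film) = 64.635 + 27.042 = 91.677 mg/L·h
F = (AUC_ev/D_ev)/(AUC_iv/D_iv) = (91.677/300)/(76.6/150) = 0.30559/0.510667 = 0.5984

F = 0.598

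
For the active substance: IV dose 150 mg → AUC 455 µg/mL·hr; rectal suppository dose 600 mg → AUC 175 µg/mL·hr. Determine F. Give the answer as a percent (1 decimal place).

F = 9.6%

F = (AUC_ev / D_ev) / (AUC_iv / D_iv)
  = (175/600) / (455/150)
  = 0.291667 / 3.03333 = 0.0962
  = 9.62%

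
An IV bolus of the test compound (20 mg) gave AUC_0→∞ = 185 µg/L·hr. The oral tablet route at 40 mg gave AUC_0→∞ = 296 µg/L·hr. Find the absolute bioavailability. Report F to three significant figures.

F = (AUC_ev / D_ev) / (AUC_iv / D_iv)
  = (296/40) / (185/20)
  = 7.4 / 9.25 = 0.8000

F = 0.800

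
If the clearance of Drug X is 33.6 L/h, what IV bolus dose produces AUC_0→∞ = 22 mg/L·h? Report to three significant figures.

Dose_iv = CL × AUC_0→∞
     = 33.6 × 22 = 739.2 mg

Dose = 739 mg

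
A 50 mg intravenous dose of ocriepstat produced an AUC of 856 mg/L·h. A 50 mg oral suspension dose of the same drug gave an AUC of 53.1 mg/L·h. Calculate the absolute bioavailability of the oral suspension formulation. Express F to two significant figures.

F = (AUC_ev / D_ev) / (AUC_iv / D_iv)
  = (53.1/50) / (856/50)
  = 1.062 / 17.12 = 0.0620

F = 0.062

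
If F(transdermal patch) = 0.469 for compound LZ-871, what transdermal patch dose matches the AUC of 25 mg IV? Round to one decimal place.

D_transdermal = 53.3 mg

For equal systemic exposure: F × D_ev = D_iv
D_ev = D_iv / F = 25 / 0.469 = 53.3049 mg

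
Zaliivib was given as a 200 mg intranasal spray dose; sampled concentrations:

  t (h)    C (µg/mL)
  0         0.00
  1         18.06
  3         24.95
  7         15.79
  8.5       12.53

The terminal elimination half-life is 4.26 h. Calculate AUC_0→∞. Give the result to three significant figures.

AUC = 232 µg/mL·h

Trapezoidal AUC_0→8.5:
  [0→1]: (0.00+18.06)/2 × 1 = 9.03
  [1→3]: (18.06+24.95)/2 × 2 = 43.01
  [3→7]: (24.95+15.79)/2 × 4 = 81.48
  [7→8.5]: (15.79+12.53)/2 × 1.5 = 21.24
  Sum = 154.76 µg/mL·h
k_e = ln2 / t½ = 0.693147 / 4.26 = 0.1627 h^-1
Extrapolated tail: C_last / k_e = 12.53 / 0.1627 = 77.013
AUC_0→∞ = 154.76 + 77.013 = 231.773 µg/mL·h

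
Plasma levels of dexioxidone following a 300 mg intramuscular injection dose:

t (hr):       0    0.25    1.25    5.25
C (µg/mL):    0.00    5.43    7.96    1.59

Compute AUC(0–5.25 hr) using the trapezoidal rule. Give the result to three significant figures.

AUC = 26.5 µg/mL·hr

Trapezoidal AUC_0→5.25:
  [0→0.25]: (0.00+5.43)/2 × 0.25 = 0.67875
  [0.25→1.25]: (5.43+7.96)/2 × 1 = 6.695
  [1.25→5.25]: (7.96+1.59)/2 × 4 = 19.1
  Sum = 26.47375 µg/mL·hr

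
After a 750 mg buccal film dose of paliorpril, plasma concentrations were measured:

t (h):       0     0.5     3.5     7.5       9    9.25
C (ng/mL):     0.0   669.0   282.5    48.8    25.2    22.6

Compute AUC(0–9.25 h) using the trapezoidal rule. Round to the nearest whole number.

Trapezoidal AUC_0→9.25:
  [0→0.5]: (0.0+669.0)/2 × 0.5 = 167.25
  [0.5→3.5]: (669.0+282.5)/2 × 3 = 1427.25
  [3.5→7.5]: (282.5+48.8)/2 × 4 = 662.6
  [7.5→9]: (48.8+25.2)/2 × 1.5 = 55.5
  [9→9.25]: (25.2+22.6)/2 × 0.25 = 5.975
  Sum = 2318.575 ng/mL·h

AUC = 2319 ng/mL·h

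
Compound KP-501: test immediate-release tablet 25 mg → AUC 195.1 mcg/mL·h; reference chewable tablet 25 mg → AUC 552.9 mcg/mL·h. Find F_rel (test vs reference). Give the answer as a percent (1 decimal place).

F_rel = 35.3%

F_rel = (AUC_test/D_test) / (AUC_ref/D_ref)
      = (195.1/25) / (552.9/25)
      = 7.804 / 22.116 = 0.3529 = 35.29%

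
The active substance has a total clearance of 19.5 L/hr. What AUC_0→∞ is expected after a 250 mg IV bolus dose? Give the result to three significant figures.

AUC = 12.8 mg/L·hr

AUC_0→∞ = Dose_iv / CL
        = 250 / 19.5 = 12.8205 mg/L·hr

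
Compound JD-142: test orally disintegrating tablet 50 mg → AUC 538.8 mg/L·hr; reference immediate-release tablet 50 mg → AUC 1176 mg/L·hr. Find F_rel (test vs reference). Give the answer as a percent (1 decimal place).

F_rel = 45.8%

F_rel = (AUC_test/D_test) / (AUC_ref/D_ref)
      = (538.8/50) / (1176/50)
      = 10.776 / 23.52 = 0.4582 = 45.82%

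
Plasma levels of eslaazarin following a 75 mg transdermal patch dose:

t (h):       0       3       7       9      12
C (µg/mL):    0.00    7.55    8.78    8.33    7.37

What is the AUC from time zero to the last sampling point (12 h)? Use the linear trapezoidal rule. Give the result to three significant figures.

Trapezoidal AUC_0→12:
  [0→3]: (0.00+7.55)/2 × 3 = 11.325
  [3→7]: (7.55+8.78)/2 × 4 = 32.66
  [7→9]: (8.78+8.33)/2 × 2 = 17.11
  [9→12]: (8.33+7.37)/2 × 3 = 23.55
  Sum = 84.645 µg/mL·h

AUC = 84.6 µg/mL·h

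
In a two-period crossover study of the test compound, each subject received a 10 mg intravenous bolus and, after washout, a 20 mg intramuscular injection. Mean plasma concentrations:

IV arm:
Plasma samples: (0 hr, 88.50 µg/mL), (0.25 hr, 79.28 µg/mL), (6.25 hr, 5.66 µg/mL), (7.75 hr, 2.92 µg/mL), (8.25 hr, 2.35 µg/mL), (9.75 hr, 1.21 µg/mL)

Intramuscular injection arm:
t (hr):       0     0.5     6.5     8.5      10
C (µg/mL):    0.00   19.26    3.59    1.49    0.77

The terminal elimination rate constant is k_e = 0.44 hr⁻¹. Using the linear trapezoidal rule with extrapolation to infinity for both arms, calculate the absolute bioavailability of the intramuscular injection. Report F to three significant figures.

Trapezoidal AUC_0→9.75 (IV):
  [0→0.25]: (88.50+79.28)/2 × 0.25 = 20.9725
  [0.25→6.25]: (79.28+5.66)/2 × 6 = 254.82
  [6.25→7.75]: (5.66+2.92)/2 × 1.5 = 6.435
  [7.75→8.25]: (2.92+2.35)/2 × 0.5 = 1.3175
  [8.25→9.75]: (2.35+1.21)/2 × 1.5 = 2.67
  Sum = 286.215 µg/mL·hr
IV tail: 1.21/0.44 = 2.750; AUC_iv,0→∞ = 286.215 + 2.750 = 288.965 µg/mL·hr
Trapezoidal AUC_0→10 (intramuscular injection):
  [0→0.5]: (0.00+19.26)/2 × 0.5 = 4.815
  [0.5→6.5]: (19.26+3.59)/2 × 6 = 68.55
  [6.5→8.5]: (3.59+1.49)/2 × 2 = 5.08
  [8.5→10]: (1.49+0.77)/2 × 1.5 = 1.695
  Sum = 80.14 µg/mL·hr
intramuscular injection tail: 0.77/0.44 = 1.750; AUC_ev,0→∞ = 80.14 + 1.750 = 81.89 µg/mL·hr
F = (AUC_ev/D_ev)/(AUC_iv/D_iv) = (81.89/20)/(288.965/10) = 4.0945/28.8965 = 0.1417

F = 0.142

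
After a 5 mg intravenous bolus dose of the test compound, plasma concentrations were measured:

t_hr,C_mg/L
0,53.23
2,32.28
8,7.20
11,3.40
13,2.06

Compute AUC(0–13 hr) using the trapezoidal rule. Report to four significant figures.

AUC = 225.3 mg/L·hr

Trapezoidal AUC_0→13:
  [0→2]: (53.23+32.28)/2 × 2 = 85.51
  [2→8]: (32.28+7.20)/2 × 6 = 118.44
  [8→11]: (7.20+3.40)/2 × 3 = 15.9
  [11→13]: (3.40+2.06)/2 × 2 = 5.46
  Sum = 225.31 mg/L·hr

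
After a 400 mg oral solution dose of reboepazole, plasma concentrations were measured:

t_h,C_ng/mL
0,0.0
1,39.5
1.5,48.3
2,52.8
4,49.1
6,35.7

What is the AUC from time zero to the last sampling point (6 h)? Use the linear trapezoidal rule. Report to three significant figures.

Trapezoidal AUC_0→6:
  [0→1]: (0.0+39.5)/2 × 1 = 19.75
  [1→1.5]: (39.5+48.3)/2 × 0.5 = 21.95
  [1.5→2]: (48.3+52.8)/2 × 0.5 = 25.275
  [2→4]: (52.8+49.1)/2 × 2 = 101.9
  [4→6]: (49.1+35.7)/2 × 2 = 84.8
  Sum = 253.675 ng/mL·h

AUC = 254 ng/mL·h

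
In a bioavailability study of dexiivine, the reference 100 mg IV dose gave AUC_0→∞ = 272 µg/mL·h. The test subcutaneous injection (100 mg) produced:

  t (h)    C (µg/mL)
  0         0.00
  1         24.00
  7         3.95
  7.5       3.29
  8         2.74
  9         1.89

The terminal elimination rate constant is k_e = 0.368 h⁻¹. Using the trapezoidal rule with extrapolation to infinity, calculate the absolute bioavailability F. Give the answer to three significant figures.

Trapezoidal AUC_0→9 (subcutaneous injection):
  [0→1]: (0.00+24.00)/2 × 1 = 12.0
  [1→7]: (24.00+3.95)/2 × 6 = 83.85
  [7→7.5]: (3.95+3.29)/2 × 0.5 = 1.81
  [7.5→8]: (3.29+2.74)/2 × 0.5 = 1.5075
  [8→9]: (2.74+1.89)/2 × 1 = 2.315
  Sum = 101.4825 µg/mL·h
Tail: C_last/k_e = 1.89/0.368 = 5.136
AUC_0→∞ (subcutaneous injection) = 101.4825 + 5.136 = 106.6185 µg/mL·h
F = (AUC_ev/D_ev)/(AUC_iv/D_iv) = (106.6185/100)/(272/100) = 1.066185/2.72 = 0.3920

F = 0.392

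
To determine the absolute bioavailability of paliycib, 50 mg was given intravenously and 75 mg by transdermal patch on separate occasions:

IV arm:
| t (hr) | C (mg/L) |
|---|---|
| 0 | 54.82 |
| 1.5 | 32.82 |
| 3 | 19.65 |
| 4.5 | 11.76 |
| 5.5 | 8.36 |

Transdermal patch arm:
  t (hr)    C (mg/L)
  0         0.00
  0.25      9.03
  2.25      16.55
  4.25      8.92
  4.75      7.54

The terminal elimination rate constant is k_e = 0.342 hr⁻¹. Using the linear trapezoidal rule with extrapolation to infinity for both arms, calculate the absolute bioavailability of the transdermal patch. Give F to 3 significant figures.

Trapezoidal AUC_0→5.5 (IV):
  [0→1.5]: (54.82+32.82)/2 × 1.5 = 65.73
  [1.5→3]: (32.82+19.65)/2 × 1.5 = 39.3525
  [3→4.5]: (19.65+11.76)/2 × 1.5 = 23.5575
  [4.5→5.5]: (11.76+8.36)/2 × 1 = 10.06
  Sum = 138.7 mg/L·hr
IV tail: 8.36/0.342 = 24.444; AUC_iv,0→∞ = 138.7 + 24.444 = 163.144 mg/L·hr
Trapezoidal AUC_0→4.75 (transdermal patch):
  [0→0.25]: (0.00+9.03)/2 × 0.25 = 1.12875
  [0.25→2.25]: (9.03+16.55)/2 × 2 = 25.58
  [2.25→4.25]: (16.55+8.92)/2 × 2 = 25.47
  [4.25→4.75]: (8.92+7.54)/2 × 0.5 = 4.115
  Sum = 56.29375 mg/L·hr
transdermal patch tail: 7.54/0.342 = 22.047; AUC_ev,0→∞ = 56.29375 + 22.047 = 78.34075 mg/L·hr
F = (AUC_ev/D_ev)/(AUC_iv/D_iv) = (78.34075/75)/(163.144/50) = 1.04454/3.26288 = 0.3201

F = 0.320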